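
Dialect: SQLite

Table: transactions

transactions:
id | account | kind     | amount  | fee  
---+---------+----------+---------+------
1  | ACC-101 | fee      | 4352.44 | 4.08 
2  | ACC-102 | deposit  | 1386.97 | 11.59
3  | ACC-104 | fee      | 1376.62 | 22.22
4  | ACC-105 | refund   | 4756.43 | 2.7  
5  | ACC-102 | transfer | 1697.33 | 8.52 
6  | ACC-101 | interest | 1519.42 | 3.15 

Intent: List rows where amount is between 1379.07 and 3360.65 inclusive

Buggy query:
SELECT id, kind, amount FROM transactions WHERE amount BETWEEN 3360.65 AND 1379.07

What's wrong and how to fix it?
Bug: The bounds are reversed; BETWEEN a AND b requires a <= b to match anything

Fix: Write BETWEEN 1379.07 AND 3360.65

Corrected query:
SELECT id, kind, amount FROM transactions WHERE amount BETWEEN 1379.07 AND 3360.65

Result:
id | kind     | amount 
---+----------+--------
2  | deposit  | 1386.97
5  | transfer | 1697.33
6  | interest | 1519.42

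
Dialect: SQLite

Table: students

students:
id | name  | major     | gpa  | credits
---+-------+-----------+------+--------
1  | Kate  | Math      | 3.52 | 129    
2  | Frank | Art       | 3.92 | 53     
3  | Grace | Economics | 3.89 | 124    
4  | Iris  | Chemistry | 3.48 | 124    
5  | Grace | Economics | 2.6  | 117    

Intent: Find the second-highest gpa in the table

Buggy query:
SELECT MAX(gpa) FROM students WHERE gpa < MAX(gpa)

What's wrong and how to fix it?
Bug: MAX(gpa) on the right of the comparison is an aggregate-in-WHERE error

Fix: Put the inner MAX in a scalar subquery

Corrected query:
SELECT MAX(gpa) FROM students WHERE gpa < (SELECT MAX(gpa) FROM students)

Result:
MAX(gpa)
--------
3.89    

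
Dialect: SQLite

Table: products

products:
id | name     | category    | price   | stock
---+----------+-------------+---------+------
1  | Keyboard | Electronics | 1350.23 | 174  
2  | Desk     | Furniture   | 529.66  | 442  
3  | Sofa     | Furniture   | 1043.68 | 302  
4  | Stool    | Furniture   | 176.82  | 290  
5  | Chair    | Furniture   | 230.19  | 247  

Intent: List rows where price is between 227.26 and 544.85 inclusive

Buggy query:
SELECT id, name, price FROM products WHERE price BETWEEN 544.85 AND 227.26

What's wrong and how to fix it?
Bug: The bounds are reversed; BETWEEN a AND b requires a <= b to match anything

Fix: Swap the bounds so the smaller value comes first

Corrected query:
SELECT id, name, price FROM products WHERE price BETWEEN 227.26 AND 544.85

Result:
id | name  | price 
---+-------+-------
2  | Desk  | 529.66
5  | Chair | 230.19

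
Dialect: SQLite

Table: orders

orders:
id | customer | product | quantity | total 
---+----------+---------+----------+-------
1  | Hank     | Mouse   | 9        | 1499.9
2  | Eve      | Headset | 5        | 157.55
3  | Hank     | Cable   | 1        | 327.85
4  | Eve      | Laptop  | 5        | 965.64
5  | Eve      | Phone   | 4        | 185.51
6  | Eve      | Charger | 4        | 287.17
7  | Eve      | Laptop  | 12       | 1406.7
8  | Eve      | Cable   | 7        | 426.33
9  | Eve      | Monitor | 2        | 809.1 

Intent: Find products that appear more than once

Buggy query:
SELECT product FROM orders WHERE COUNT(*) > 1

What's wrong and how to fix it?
Bug: COUNT(*) is an aggregate and cannot be used in WHERE

Fix: GROUP BY product, then filter groups with HAVING COUNT(*) > 1

Corrected query:
SELECT product FROM orders GROUP BY product HAVING COUNT(*) > 1

Result:
product
-------
Cable  
Laptop 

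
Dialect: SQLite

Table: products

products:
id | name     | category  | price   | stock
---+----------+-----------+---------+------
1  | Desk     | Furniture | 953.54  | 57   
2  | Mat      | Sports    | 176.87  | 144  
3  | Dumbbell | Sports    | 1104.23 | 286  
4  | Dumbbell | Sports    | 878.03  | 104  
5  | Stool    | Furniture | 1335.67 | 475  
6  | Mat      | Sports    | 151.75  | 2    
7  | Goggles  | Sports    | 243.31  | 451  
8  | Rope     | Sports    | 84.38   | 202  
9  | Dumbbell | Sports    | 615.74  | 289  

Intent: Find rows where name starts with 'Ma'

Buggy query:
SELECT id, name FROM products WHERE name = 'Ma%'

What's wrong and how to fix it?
Bug: '=' compares the literal string including the % character; pattern matching needs LIKE

Fix: Replace '=' with LIKE so 'Ma%' is treated as a pattern

Corrected query:
SELECT id, name FROM products WHERE name LIKE 'Ma%'

Result:
id | name
---+-----
2  | Mat 
6  | Mat 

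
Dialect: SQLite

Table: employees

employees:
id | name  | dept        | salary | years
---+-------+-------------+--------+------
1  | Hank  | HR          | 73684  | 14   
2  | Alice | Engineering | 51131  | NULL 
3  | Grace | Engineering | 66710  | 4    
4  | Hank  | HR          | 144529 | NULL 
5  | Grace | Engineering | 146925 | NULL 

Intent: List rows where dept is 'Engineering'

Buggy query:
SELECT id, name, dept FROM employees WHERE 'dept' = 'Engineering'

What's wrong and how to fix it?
Bug: 'dept' in single quotes is a string literal, not the column; the comparison is literal-vs-literal and never true

Fix: Remove the quotes around the column name (or use double quotes for an identifier)

Corrected query:
SELECT id, name, dept FROM employees WHERE dept = 'Engineering'

Result:
id | name  | dept       
---+-------+------------
2  | Alice | Engineering
3  | Grace | Engineering
5  | Grace | Engineering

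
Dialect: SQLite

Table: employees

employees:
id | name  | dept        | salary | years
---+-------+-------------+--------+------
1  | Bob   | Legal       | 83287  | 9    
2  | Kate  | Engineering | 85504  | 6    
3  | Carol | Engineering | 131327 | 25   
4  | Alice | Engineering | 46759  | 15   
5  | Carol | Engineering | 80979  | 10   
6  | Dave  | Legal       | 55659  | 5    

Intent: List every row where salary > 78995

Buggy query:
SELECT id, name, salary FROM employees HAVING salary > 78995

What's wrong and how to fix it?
Bug: HAVING filters the output of aggregation, but this query has no GROUP BY and no aggregate functions, so SQLite rejects it (HAVING clause on a non-aggregate query); the condition here is per row

Fix: Replace HAVING with WHERE since the condition applies to individual rows

Corrected query:
SELECT id, name, salary FROM employees WHERE salary > 78995

Result:
id | name  | salary
---+-------+-------
1  | Bob   | 83287 
2  | Kate  | 85504 
3  | Carol | 131327
5  | Carol | 80979 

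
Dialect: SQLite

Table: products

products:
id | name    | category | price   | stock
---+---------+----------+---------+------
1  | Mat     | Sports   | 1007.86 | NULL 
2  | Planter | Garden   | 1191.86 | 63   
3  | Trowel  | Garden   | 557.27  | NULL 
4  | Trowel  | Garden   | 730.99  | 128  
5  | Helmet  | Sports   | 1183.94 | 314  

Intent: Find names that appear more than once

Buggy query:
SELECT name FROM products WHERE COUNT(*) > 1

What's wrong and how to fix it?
Bug: WHERE can't reference COUNT(*); aggregates are computed after WHERE

Fix: GROUP BY name, then filter groups with HAVING COUNT(*) > 1

Corrected query:
SELECT name FROM products GROUP BY name HAVING COUNT(*) > 1

Result:
name  
------
Trowel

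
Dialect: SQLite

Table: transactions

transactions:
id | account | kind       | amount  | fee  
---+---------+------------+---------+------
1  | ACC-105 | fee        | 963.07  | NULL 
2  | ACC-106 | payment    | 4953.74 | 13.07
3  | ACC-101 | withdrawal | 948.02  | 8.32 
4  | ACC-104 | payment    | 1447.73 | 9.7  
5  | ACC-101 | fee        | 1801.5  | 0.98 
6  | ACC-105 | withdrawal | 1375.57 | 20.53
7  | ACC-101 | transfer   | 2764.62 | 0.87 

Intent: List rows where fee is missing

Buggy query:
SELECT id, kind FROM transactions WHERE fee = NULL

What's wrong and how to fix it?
Bug: '= NULL' is always unknown in SQL three-valued logic, so no rows match

Fix: Use IS NULL to test for NULL

Corrected query:
SELECT id, kind FROM transactions WHERE fee IS NULL

Result:
id | kind
---+-----
1  | fee 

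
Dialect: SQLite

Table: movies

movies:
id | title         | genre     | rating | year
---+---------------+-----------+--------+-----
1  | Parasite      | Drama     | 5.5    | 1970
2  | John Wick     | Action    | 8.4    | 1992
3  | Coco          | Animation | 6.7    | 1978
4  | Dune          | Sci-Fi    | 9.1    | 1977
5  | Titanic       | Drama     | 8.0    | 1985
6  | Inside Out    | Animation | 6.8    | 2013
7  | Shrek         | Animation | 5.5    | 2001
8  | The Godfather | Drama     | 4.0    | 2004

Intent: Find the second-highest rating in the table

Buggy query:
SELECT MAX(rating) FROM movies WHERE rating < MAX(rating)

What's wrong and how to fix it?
Bug: MAX(rating) on the right of the comparison is an aggregate-in-WHERE error

Fix: Compute the overall MAX in a subquery, then take MAX of rows below it

Corrected query:
SELECT MAX(rating) FROM movies WHERE rating < (SELECT MAX(rating) FROM movies)

Result:
MAX(rating)
-----------
8.4        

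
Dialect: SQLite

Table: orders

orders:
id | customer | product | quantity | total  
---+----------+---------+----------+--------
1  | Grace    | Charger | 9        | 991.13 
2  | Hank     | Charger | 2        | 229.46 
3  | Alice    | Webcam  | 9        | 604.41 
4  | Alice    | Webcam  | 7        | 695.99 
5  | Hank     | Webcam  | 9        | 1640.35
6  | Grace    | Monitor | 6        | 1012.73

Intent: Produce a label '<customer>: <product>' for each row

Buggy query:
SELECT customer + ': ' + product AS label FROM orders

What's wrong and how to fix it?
Bug: SQLite uses || for string concatenation; + coerces text to numbers (yielding 0)

Fix: Replace + with || to concatenate text

Corrected query:
SELECT customer || ': ' || product AS label FROM orders

Result:
label         
--------------
Grace: Charger
Hank: Charger 
Alice: Webcam 
Alice: Webcam 
Hank: Webcam  
Grace: Monitor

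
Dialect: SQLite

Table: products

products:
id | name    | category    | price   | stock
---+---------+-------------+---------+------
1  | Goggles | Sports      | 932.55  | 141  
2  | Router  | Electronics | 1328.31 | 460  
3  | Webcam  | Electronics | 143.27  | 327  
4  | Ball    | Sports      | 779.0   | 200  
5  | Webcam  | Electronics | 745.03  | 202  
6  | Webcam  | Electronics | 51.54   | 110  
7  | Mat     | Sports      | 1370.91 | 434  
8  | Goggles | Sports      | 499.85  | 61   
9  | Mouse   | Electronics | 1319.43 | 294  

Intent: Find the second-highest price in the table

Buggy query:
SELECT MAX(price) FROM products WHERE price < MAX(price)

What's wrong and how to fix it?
Bug: MAX(price) on the right of the comparison is an aggregate-in-WHERE error

Fix: Put the inner MAX in a scalar subquery

Corrected query:
SELECT MAX(price) FROM products WHERE price < (SELECT MAX(price) FROM products)

Result:
MAX(price)
----------
1328.31   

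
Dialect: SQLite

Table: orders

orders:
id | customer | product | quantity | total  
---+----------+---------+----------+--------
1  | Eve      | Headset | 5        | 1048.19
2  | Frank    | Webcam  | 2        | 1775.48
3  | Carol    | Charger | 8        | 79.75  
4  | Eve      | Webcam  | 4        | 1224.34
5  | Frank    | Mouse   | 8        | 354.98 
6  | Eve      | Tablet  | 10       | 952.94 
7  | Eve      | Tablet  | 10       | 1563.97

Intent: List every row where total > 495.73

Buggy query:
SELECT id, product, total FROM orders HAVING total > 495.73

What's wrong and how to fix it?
Bug: HAVING filters the output of aggregation, but this query has no GROUP BY and no aggregate functions, so SQLite rejects it (HAVING clause on a non-aggregate query); the condition here is per row

Fix: Use WHERE for row-level filtering

Corrected query:
SELECT id, product, total FROM orders WHERE total > 495.73

Result:
id | product | total  
---+---------+--------
1  | Headset | 1048.19
2  | Webcam  | 1775.48
4  | Webcam  | 1224.34
6  | Tablet  | 952.94 
7  | Tablet  | 1563.97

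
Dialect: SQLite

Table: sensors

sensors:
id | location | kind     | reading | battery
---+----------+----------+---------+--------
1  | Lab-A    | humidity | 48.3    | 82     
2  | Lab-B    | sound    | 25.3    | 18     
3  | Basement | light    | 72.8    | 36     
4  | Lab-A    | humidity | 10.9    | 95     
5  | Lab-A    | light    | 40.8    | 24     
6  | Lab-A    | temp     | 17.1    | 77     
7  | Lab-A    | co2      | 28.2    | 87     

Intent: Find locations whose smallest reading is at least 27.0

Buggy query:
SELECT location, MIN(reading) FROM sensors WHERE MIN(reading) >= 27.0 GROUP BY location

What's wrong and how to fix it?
Bug: MIN() in WHERE is a misuse of aggregate

Fix: Use HAVING for the per-group MIN condition

Corrected query:
SELECT location, MIN(reading) FROM sensors GROUP BY location HAVING MIN(reading) >= 27.0

Result:
location | MIN(reading)
---------+-------------
Basement | 72.8        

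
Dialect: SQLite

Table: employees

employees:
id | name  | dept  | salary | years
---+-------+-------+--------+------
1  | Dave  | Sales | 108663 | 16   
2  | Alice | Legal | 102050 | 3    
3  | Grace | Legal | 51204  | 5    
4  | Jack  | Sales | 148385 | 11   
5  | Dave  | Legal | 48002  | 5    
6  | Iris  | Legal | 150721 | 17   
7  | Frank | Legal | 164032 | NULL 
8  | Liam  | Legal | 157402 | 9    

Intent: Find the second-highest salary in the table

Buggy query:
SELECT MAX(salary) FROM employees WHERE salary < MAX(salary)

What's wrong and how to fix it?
Bug: MAX(salary) on the right of the comparison is an aggregate-in-WHERE error

Fix: Put the inner MAX in a scalar subquery

Corrected query:
SELECT MAX(salary) FROM employees WHERE salary < (SELECT MAX(salary) FROM employees)

Result:
MAX(salary)
-----------
157402     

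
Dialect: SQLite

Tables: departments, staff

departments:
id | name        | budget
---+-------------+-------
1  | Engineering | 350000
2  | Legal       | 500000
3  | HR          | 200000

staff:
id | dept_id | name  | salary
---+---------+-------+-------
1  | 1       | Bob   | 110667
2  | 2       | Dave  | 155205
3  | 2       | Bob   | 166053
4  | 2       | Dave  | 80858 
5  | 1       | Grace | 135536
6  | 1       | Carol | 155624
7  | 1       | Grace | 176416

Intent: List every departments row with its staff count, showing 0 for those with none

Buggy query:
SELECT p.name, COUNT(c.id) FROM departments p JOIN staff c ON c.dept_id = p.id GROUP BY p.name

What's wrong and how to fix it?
Bug: INNER JOIN drops departments rows that have no matching staff rows

Fix: Use LEFT JOIN so parents without children still appear (COUNT(c.id) gives 0)

Corrected query:
SELECT p.name, COUNT(c.id) FROM departments p LEFT JOIN staff c ON c.dept_id = p.id GROUP BY p.name

Result:
name        | COUNT(c.id)
------------+------------
Engineering | 4          
HR          | 0          
Legal       | 3          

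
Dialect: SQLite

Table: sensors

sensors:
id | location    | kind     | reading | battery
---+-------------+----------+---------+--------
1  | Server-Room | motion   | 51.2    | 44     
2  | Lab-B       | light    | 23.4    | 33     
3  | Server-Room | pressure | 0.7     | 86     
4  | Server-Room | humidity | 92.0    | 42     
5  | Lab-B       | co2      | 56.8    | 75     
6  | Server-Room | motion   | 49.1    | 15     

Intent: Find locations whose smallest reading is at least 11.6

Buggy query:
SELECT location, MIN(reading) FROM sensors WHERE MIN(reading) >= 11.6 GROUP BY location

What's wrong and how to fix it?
Bug: MIN() in WHERE is a misuse of aggregate

Fix: Use HAVING for the per-group MIN condition

Corrected query:
SELECT location, MIN(reading) FROM sensors GROUP BY location HAVING MIN(reading) >= 11.6

Result:
location | MIN(reading)
---------+-------------
Lab-B    | 23.4        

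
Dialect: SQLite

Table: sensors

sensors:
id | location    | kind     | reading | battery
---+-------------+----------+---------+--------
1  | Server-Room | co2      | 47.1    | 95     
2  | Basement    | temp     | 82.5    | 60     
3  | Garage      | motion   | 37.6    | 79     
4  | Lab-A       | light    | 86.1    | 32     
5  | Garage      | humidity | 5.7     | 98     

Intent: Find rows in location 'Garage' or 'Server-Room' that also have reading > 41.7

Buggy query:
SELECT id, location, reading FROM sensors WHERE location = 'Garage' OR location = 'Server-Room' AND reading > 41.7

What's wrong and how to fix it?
Bug: AND binds tighter than OR, so this parses as location = 'Garage' OR (location = 'Server-Room' AND reading > 41.7)

Fix: Add parentheses around the OR so the AND applies to both alternatives

Corrected query:
SELECT id, location, reading FROM sensors WHERE (location = 'Garage' OR location = 'Server-Room') AND reading > 41.7

Result:
id | location    | reading
---+-------------+--------
1  | Server-Room | 47.1   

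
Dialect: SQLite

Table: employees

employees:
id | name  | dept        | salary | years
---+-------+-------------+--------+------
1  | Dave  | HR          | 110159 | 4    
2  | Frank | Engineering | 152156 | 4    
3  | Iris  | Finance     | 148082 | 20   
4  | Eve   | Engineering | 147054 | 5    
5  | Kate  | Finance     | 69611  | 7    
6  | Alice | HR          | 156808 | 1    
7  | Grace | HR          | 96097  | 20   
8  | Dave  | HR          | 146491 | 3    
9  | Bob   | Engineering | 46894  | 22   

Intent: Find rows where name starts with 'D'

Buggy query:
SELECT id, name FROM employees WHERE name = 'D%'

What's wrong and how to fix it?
Bug: '=' compares the literal string including the % character; pattern matching needs LIKE

Fix: Use LIKE for wildcard pattern matching

Corrected query:
SELECT id, name FROM employees WHERE name LIKE 'D%'

Result:
id | name
---+-----
1  | Dave
8  | Dave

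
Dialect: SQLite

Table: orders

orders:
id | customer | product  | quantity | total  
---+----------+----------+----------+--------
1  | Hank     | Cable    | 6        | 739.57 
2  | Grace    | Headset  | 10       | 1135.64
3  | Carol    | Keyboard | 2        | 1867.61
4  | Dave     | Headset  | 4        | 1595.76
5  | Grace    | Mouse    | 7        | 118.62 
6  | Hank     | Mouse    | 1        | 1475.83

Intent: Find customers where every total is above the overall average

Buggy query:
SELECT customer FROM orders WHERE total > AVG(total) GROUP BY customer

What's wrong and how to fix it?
Bug: WHERE evaluates per row before aggregation, so AVG() is unavailable

Fix: Use a subquery for AVG and a HAVING MIN(...) filter so the condition holds for every row in the group

Corrected query:
SELECT customer FROM orders GROUP BY customer HAVING MIN(total) > (SELECT AVG(total) FROM orders)

Result:
customer
--------
Carol   
Dave    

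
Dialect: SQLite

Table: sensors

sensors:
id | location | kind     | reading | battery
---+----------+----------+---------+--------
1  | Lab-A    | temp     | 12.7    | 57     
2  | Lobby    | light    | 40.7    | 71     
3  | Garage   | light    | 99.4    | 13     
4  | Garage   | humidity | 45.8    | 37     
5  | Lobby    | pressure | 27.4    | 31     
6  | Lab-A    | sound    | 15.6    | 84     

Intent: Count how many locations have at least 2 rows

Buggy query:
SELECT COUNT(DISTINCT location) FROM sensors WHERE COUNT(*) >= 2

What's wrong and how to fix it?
Bug: COUNT(*) cannot appear in WHERE; the per-group count doesn't exist yet

Fix: Group first with HAVING COUNT(*) >= 2, then COUNT the resulting groups

Corrected query:
SELECT COUNT(*) FROM (SELECT location FROM sensors GROUP BY location HAVING COUNT(*) >= 2)

Result:
COUNT(*)
--------
3       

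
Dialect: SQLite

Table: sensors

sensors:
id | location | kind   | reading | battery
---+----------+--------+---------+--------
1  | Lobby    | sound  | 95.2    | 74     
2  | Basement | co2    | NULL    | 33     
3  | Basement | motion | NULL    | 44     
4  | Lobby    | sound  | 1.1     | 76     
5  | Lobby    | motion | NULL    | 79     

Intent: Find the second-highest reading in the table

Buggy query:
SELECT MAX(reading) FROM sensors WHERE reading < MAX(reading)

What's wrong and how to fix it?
Bug: The inner MAX is an aggregate inside WHERE, which is not allowed

Fix: Compute the overall MAX in a subquery, then take MAX of rows below it

Corrected query:
SELECT MAX(reading) FROM sensors WHERE reading < (SELECT MAX(reading) FROM sensors)

Result:
MAX(reading)
------------
1.1         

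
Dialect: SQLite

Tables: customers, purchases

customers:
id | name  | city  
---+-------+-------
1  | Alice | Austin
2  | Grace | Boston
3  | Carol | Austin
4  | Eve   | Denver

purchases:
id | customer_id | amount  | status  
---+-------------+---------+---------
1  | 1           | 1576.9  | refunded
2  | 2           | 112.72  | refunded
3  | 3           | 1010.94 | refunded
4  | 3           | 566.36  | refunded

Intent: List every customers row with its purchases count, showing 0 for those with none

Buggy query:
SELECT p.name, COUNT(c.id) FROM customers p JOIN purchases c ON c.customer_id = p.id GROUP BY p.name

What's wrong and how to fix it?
Bug: INNER JOIN drops customers rows that have no matching purchases rows

Fix: Use LEFT JOIN so parents without children still appear (COUNT(c.id) gives 0)

Corrected query:
SELECT p.name, COUNT(c.id) FROM customers p LEFT JOIN purchases c ON c.customer_id = p.id GROUP BY p.name

Result:
name  | COUNT(c.id)
------+------------
Alice | 1          
Carol | 2          
Eve   | 0          
Grace | 1          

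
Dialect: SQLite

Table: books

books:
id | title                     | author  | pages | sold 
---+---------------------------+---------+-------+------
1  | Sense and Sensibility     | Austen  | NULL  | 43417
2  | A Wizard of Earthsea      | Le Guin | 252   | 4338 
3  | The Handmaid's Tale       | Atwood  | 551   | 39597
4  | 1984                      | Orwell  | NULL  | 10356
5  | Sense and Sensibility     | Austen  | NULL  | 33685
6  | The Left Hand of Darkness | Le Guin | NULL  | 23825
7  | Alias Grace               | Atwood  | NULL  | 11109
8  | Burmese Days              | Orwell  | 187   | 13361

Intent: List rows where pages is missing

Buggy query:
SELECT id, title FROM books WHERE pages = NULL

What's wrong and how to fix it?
Bug: '= NULL' is always unknown in SQL three-valued logic, so no rows match

Fix: Replace '= NULL' with 'IS NULL'

Corrected query:
SELECT id, title FROM books WHERE pages IS NULL

Result:
id | title                    
---+--------------------------
1  | Sense and Sensibility    
4  | 1984                     
5  | Sense and Sensibility    
6  | The Left Hand of Darkness
7  | Alias Grace              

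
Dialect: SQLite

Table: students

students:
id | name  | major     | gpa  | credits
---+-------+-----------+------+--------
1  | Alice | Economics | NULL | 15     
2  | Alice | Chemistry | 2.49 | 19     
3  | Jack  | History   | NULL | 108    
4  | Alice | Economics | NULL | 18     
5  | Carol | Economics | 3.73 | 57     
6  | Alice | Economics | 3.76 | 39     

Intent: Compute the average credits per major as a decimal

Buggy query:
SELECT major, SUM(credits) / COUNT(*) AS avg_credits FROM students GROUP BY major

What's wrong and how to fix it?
Bug: Both operands are integers, so '/' performs integer division and truncates

Fix: Multiply by 1.0 (or CAST to REAL) to force floating-point division

Corrected query:
SELECT major, SUM(credits) * 1.0 / COUNT(*) AS avg_credits FROM students GROUP BY major

Result:
major     | avg_credits
----------+------------
Chemistry | 19         
Economics | 32.25      
History   | 108        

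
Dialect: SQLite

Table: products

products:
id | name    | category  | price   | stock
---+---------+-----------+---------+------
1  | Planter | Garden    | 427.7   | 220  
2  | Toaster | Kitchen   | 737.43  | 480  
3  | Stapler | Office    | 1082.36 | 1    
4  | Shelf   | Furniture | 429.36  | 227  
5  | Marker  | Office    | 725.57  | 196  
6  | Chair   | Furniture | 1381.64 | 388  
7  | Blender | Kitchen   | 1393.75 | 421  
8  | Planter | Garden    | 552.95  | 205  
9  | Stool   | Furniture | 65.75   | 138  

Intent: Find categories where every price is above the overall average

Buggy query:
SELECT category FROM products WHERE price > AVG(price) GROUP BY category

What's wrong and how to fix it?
Bug: WHERE evaluates per row before aggregation, so AVG() is unavailable

Fix: Compute the overall average in a scalar subquery and compare each group's MIN against it in HAVING

Corrected query:
SELECT category FROM products GROUP BY category HAVING MIN(price) > (SELECT AVG(price) FROM products)

Result:
(no rows)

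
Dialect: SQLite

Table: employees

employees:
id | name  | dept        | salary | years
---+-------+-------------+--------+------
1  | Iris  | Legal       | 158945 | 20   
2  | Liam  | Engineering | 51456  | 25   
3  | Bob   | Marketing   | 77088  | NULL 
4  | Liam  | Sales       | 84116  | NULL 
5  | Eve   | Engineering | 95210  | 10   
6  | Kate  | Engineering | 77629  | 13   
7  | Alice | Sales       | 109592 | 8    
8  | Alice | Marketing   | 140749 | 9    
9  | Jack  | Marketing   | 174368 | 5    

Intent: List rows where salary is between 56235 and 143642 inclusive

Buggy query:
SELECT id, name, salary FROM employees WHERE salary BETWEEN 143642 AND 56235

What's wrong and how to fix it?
Bug: BETWEEN expects the lower bound first; with 143642 AND 56235 the range is empty

Fix: Write BETWEEN 56235 AND 143642

Corrected query:
SELECT id, name, salary FROM employees WHERE salary BETWEEN 56235 AND 143642

Result:
id | name  | salary
---+-------+-------
3  | Bob   | 77088 
4  | Liam  | 84116 
5  | Eve   | 95210 
6  | Kate  | 77629 
7  | Alice | 109592
8  | Alice | 140749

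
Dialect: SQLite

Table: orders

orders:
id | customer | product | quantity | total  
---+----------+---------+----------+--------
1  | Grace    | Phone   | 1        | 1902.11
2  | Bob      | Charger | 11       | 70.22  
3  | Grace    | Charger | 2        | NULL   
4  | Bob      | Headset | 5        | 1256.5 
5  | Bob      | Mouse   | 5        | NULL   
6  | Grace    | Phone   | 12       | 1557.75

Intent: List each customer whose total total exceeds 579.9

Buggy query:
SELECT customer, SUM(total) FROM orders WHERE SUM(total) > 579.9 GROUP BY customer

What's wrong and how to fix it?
Bug: SUM(total) is an aggregate, but WHERE filters rows before aggregation

Fix: Use HAVING (which filters groups after aggregation) instead of WHERE

Corrected query:
SELECT customer, SUM(total) FROM orders GROUP BY customer HAVING SUM(total) > 579.9

Result:
customer | SUM(total)
---------+-----------
Bob      | 1326.72   
Grace    | 3459.86   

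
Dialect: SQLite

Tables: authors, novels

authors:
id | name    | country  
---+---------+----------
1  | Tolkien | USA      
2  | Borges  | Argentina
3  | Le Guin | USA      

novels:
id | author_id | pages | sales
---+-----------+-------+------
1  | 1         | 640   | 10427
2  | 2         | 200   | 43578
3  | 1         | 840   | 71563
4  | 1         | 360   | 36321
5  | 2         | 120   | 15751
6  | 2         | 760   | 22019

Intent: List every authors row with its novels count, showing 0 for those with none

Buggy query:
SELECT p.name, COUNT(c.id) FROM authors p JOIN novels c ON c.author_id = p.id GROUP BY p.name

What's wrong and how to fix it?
Bug: An inner join excludes parents with zero children

Fix: Switch to LEFT JOIN to retain unmatched parent rows

Corrected query:
SELECT p.name, COUNT(c.id) FROM authors p LEFT JOIN novels c ON c.author_id = p.id GROUP BY p.name

Result:
name    | COUNT(c.id)
--------+------------
Borges  | 3          
Le Guin | 0          
Tolkien | 3          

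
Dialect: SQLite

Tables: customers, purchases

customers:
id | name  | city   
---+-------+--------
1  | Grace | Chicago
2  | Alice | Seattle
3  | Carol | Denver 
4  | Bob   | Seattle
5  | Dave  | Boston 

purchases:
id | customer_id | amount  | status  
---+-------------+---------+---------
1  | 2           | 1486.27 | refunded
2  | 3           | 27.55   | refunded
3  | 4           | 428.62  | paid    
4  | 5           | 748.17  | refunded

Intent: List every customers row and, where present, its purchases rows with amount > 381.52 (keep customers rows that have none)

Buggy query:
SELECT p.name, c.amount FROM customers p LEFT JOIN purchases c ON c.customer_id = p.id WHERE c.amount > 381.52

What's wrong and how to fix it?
Bug: Filtering c.amount in WHERE discards the NULL rows produced by LEFT JOIN, turning it into an inner join

Fix: Put 'c.amount > 381.52' in the JOIN's ON clause instead of WHERE

Corrected query:
SELECT p.name, c.amount FROM customers p LEFT JOIN purchases c ON c.customer_id = p.id AND c.amount > 381.52

Result:
name  | amount 
------+--------
Grace | NULL   
Alice | 1486.27
Carol | NULL   
Bob   | 428.62 
Dave  | 748.17 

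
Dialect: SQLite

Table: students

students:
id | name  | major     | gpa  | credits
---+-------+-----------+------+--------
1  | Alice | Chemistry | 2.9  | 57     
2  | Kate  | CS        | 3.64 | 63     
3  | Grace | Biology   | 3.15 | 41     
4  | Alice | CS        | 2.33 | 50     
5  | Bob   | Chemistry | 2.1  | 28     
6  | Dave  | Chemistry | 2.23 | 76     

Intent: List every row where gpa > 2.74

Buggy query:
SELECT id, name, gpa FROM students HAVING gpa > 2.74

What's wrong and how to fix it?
Bug: HAVING filters the output of aggregation, but this query has no GROUP BY and no aggregate functions, so SQLite rejects it (HAVING clause on a non-aggregate query); the condition here is per row

Fix: Replace HAVING with WHERE since the condition applies to individual rows

Corrected query:
SELECT id, name, gpa FROM students WHERE gpa > 2.74

Result:
id | name  | gpa 
---+-------+-----
1  | Alice | 2.9 
2  | Kate  | 3.64
3  | Grace | 3.15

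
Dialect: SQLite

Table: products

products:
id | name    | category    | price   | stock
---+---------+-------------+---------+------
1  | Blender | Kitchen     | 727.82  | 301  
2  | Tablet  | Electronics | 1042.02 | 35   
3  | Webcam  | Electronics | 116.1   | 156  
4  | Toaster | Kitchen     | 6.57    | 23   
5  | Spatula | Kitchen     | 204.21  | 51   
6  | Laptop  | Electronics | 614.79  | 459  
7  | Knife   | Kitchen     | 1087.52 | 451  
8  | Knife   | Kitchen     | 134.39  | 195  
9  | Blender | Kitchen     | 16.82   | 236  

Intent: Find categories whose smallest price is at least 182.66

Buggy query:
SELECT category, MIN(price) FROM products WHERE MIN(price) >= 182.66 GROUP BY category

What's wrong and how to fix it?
Bug: Aggregates like MIN are computed per group after WHERE runs

Fix: Replace WHERE with HAVING after the GROUP BY

Corrected query:
SELECT category, MIN(price) FROM products GROUP BY category HAVING MIN(price) >= 182.66

Result:
(no rows)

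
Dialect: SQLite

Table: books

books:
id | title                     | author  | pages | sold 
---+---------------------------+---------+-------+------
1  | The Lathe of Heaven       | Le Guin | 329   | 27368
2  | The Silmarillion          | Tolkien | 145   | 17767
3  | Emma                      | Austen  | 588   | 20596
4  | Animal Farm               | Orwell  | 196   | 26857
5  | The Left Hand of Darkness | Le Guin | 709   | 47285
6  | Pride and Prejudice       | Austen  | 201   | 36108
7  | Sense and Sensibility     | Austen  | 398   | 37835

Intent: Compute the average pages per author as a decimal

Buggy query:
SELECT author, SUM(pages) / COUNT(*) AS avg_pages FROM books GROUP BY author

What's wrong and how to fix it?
Bug: SUM(pages) and COUNT(*) are both integers; the division truncates the fractional part

Fix: Cast one side to REAL so the division keeps the fractional part

Corrected query:
SELECT author, SUM(pages) * 1.0 / COUNT(*) AS avg_pages FROM books GROUP BY author

Result:
author  | avg_pages 
--------+-----------
Austen  | 395.666667
Le Guin | 519       
Orwell  | 196       
Tolkien | 145       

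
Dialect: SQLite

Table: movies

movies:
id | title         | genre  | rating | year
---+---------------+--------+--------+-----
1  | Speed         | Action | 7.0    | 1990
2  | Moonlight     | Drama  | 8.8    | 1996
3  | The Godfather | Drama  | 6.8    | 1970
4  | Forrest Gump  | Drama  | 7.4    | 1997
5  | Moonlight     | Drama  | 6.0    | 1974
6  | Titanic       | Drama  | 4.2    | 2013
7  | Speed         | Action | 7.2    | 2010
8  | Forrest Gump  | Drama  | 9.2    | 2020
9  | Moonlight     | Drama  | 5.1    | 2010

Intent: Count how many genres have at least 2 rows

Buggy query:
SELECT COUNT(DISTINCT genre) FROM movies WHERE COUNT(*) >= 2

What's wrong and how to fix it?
Bug: COUNT(*) cannot appear in WHERE; the per-group count doesn't exist yet

Fix: Use a subquery that GROUPs and filters with HAVING, then count its rows

Corrected query:
SELECT COUNT(*) FROM (SELECT genre FROM movies GROUP BY genre HAVING COUNT(*) >= 2)

Result:
COUNT(*)
--------
2       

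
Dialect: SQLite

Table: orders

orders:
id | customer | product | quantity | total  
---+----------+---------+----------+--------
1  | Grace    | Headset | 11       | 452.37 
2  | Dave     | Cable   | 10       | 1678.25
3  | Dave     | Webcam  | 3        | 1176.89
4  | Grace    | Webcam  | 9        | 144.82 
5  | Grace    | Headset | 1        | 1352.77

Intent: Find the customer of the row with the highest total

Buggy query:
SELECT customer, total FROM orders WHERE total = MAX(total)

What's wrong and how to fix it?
Bug: MAX(total) is an aggregate and cannot be used directly in WHERE

Fix: Wrap MAX in a scalar subquery so WHERE compares against a single value

Corrected query:
SELECT customer, total FROM orders WHERE total = (SELECT MAX(total) FROM orders)

Result:
customer | total  
---------+--------
Dave     | 1678.25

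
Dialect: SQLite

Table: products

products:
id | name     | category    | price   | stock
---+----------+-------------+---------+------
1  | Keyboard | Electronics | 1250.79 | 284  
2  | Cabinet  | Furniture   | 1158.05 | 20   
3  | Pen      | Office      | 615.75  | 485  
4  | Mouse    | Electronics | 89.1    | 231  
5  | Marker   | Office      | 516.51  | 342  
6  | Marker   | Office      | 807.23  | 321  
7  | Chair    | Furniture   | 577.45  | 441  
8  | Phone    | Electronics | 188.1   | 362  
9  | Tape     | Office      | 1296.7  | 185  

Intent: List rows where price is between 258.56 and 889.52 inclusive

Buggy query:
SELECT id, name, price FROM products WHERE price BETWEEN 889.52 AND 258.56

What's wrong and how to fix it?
Bug: The bounds are reversed; BETWEEN a AND b requires a <= b to match anything

Fix: Write BETWEEN 258.56 AND 889.52

Corrected query:
SELECT id, name, price FROM products WHERE price BETWEEN 258.56 AND 889.52

Result:
id | name   | price 
---+--------+-------
3  | Pen    | 615.75
5  | Marker | 516.51
6  | Marker | 807.23
7  | Chair  | 577.45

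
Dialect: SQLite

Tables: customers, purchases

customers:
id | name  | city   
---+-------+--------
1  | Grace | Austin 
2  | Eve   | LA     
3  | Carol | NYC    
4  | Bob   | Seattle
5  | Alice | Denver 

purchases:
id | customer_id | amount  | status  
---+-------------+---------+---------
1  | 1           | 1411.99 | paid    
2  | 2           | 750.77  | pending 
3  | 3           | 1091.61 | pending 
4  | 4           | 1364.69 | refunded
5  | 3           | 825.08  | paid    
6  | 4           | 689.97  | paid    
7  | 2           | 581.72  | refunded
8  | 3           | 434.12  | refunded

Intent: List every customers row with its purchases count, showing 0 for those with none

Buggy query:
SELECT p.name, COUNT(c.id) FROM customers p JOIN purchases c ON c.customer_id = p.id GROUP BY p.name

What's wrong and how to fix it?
Bug: An inner join excludes parents with zero children

Fix: Switch to LEFT JOIN to retain unmatched parent rows

Corrected query:
SELECT p.name, COUNT(c.id) FROM customers p LEFT JOIN purchases c ON c.customer_id = p.id GROUP BY p.name

Result:
name  | COUNT(c.id)
------+------------
Alice | 0          
Bob   | 2          
Carol | 3          
Eve   | 2          
Grace | 1          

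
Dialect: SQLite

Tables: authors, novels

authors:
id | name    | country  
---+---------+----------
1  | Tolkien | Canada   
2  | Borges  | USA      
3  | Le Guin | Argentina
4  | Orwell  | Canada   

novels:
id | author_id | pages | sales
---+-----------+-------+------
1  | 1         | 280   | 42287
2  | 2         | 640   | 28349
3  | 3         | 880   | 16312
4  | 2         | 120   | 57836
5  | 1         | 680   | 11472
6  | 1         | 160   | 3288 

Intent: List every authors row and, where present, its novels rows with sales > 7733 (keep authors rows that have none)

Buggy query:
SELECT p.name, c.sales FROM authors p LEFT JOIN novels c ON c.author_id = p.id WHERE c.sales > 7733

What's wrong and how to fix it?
Bug: A WHERE condition on the right-hand table after LEFT JOIN drops unmatched parents

Fix: Move the right-table condition into the ON clause so unmatched parents are kept

Corrected query:
SELECT p.name, c.sales FROM authors p LEFT JOIN novels c ON c.author_id = p.id AND c.sales > 7733

Result:
name    | sales
--------+------
Tolkien | 11472
Tolkien | 42287
Borges  | 28349
Borges  | 57836
Le Guin | 16312
Orwell  | NULL 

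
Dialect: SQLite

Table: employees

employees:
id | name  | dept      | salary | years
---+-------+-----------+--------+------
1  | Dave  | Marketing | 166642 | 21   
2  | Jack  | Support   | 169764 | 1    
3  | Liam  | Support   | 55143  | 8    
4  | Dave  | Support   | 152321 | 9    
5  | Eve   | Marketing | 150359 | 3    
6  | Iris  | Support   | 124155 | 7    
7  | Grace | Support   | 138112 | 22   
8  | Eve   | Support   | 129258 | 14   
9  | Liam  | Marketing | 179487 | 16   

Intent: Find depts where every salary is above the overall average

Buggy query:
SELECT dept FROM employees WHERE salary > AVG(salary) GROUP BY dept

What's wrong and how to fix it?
Bug: WHERE evaluates per row before aggregation, so AVG() is unavailable

Fix: Use a subquery for AVG and a HAVING MIN(...) filter so the condition holds for every row in the group

Corrected query:
SELECT dept FROM employees GROUP BY dept HAVING MIN(salary) > (SELECT AVG(salary) FROM employees)

Result:
dept     
---------
Marketing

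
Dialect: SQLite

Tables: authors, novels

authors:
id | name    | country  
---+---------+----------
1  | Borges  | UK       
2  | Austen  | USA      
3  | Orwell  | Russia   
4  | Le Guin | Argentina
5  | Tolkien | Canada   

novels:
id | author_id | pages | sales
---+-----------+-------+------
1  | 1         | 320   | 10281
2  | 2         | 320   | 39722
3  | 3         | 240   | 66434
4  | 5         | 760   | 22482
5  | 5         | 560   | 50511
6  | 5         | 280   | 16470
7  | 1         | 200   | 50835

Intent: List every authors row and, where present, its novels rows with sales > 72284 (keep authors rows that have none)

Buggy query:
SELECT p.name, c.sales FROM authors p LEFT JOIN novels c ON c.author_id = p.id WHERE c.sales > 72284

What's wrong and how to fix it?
Bug: Filtering c.sales in WHERE discards the NULL rows produced by LEFT JOIN, turning it into an inner join

Fix: Put 'c.sales > 72284' in the JOIN's ON clause instead of WHERE

Corrected query:
SELECT p.name, c.sales FROM authors p LEFT JOIN novels c ON c.author_id = p.id AND c.sales > 72284

Result:
name    | sales
--------+------
Borges  | NULL 
Austen  | NULL 
Orwell  | NULL 
Le Guin | NULL 
Tolkien | NULL 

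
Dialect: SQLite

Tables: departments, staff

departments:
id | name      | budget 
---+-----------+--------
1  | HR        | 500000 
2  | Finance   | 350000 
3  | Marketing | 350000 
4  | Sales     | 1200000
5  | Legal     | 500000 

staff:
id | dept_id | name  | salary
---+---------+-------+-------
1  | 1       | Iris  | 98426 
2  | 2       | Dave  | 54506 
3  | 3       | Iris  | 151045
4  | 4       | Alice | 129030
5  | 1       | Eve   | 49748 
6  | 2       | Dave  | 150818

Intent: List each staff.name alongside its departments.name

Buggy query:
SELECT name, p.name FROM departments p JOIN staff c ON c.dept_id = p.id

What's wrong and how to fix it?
Bug: 'name' exists in both joined tables, so the database can't tell which one is meant

Fix: Prefix ambiguous columns with the table alias

Corrected query:
SELECT c.name, p.name FROM departments p JOIN staff c ON c.dept_id = p.id

Result:
name  | name     
------+----------
Iris  | HR       
Dave  | Finance  
Iris  | Marketing
Alice | Sales    
Eve   | HR       
Dave  | Finance  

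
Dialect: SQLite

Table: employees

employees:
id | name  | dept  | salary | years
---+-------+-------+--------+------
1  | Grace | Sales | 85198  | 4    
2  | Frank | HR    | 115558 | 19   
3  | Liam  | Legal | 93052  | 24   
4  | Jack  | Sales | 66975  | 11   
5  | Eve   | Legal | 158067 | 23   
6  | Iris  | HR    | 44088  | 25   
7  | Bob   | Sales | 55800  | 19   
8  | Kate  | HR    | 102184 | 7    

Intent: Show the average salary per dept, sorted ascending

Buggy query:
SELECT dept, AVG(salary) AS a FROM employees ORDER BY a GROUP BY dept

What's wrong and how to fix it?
Bug: ORDER BY appears before GROUP BY; SQL clause order requires GROUP BY first

Fix: Move ORDER BY to the end, after GROUP BY

Corrected query:
SELECT dept, AVG(salary) AS a FROM employees GROUP BY dept ORDER BY a

Result:
dept  | a           
------+-------------
Sales | 69324.333333
HR    | 87276.666667
Legal | 125559.5    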